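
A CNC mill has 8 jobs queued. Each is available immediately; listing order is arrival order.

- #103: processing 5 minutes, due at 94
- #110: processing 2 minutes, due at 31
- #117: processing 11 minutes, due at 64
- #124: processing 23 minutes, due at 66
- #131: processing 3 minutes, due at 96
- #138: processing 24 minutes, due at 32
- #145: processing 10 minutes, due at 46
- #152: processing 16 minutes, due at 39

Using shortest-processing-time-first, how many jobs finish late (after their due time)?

3

SPT (increasing processing time): #110 #131 #103 #145 #117 #152 #124 #138.
#110: 0→2, due 31, tardiness 0
#131: 2→5, due 96, tardiness 0
#103: 5→10, due 94, tardiness 0
#145: 10→20, due 46, tardiness 0
#117: 20→31, due 64, tardiness 0
#152: 31→47, due 39, tardiness 8
#124: 47→70, due 66, tardiness 4
#138: 70→94, due 32, tardiness 62
Late jobs: 3.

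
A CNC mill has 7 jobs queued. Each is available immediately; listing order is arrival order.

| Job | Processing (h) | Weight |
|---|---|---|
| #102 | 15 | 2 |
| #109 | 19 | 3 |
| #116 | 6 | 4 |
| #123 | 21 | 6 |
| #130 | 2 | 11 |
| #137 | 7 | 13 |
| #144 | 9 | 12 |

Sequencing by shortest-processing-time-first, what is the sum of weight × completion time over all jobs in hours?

SPT (increasing processing time): #130 #116 #137 #144 #102 #109 #123.
#130: finishes 2, weight 11, w·C = 22
#116: finishes 8, weight 4, w·C = 32
#137: finishes 15, weight 13, w·C = 195
#144: finishes 24, weight 12, w·C = 288
#102: finishes 39, weight 2, w·C = 78
#109: finishes 58, weight 3, w·C = 174
#123: finishes 79, weight 6, w·C = 474
Sum = 22+32+195+288+78+174+474 = 1263.

1263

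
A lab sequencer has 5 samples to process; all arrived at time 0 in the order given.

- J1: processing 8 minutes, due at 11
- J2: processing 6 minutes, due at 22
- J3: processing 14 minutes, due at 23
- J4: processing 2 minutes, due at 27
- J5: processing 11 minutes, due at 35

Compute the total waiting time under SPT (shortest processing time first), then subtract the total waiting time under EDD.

SPT (increasing processing time): J4 J2 J1 J5 J3.
J4: waits 0, runs 0→2
J2: waits 2, runs 2→8
J1: waits 8, runs 8→16
J5: waits 16, runs 16→27
J3: waits 27, runs 27→41
Sum = 0+2+8+16+27 = 53.
EDD (increasing due date): J1 J2 J3 J4 J5.
J1: waits 0, runs 0→8
J2: waits 8, runs 8→14
J3: waits 14, runs 14→28
J4: waits 28, runs 28→30
J5: waits 30, runs 30→41
Sum = 0+8+14+28+30 = 80.
Difference = 53 − 80 = -27.

-27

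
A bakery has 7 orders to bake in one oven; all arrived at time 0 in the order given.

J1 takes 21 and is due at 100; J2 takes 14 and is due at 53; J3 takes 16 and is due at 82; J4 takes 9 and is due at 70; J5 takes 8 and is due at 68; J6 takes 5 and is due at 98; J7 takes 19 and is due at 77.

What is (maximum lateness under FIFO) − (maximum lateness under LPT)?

-4

FIFO (arrival order): J1 J2 J3 J4 J5 J6 J7.
J1: 0→21, due 100, lateness -79
J2: 21→35, due 53, lateness -18
J3: 35→51, due 82, lateness -31
J4: 51→60, due 70, lateness -10
J5: 60→68, due 68, lateness 0
J6: 68→73, due 98, lateness -25
J7: 73→92, due 77, lateness 15
Maximum = 15.
LPT (decreasing processing time): J1 J7 J3 J2 J4 J5 J6.
J1: 0→21, due 100, lateness -79
J7: 21→40, due 77, lateness -37
J3: 40→56, due 82, lateness -26
J2: 56→70, due 53, lateness 17
J4: 70→79, due 70, lateness 9
J5: 79→87, due 68, lateness 19
J6: 87→92, due 98, lateness -6
Maximum = 19.
Difference = 15 − 19 = -4.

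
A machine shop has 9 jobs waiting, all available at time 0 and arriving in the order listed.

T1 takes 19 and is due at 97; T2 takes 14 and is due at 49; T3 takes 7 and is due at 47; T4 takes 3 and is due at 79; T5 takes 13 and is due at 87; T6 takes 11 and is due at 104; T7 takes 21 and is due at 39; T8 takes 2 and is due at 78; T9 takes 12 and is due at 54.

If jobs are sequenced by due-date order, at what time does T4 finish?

EDD (increasing due date): T7 T3 T2 T9 T8 T4 T5 T1 T6.
T7: 0→21
T3: 21→28
T2: 28→42
T9: 42→54
T8: 54→56
T4: 56→59

59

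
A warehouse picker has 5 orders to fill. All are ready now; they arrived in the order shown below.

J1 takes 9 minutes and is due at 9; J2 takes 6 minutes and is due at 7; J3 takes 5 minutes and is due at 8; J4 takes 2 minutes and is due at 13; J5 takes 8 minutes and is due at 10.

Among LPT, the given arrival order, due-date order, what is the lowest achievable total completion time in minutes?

95

LPT (decreasing processing time): J1 J5 J2 J3 J4.
J1: 0→9
J5: 9→17
J2: 17→23
J3: 23→28
J4: 28→30
Sum = 9+17+23+28+30 = 107.
FIFO (arrival order): J1 J2 J3 J4 J5.
J1: 0→9
J2: 9→15
J3: 15→20
J4: 20→22
J5: 22→30
Sum = 9+15+20+22+30 = 96.
EDD (increasing due date): J2 J3 J1 J5 J4.
J2: 0→6
J3: 6→11
J1: 11→20
J5: 20→28
J4: 28→30
Sum = 6+11+20+28+30 = 95.
LPT 107, FIFO 96, EDD 95 → minimum 95.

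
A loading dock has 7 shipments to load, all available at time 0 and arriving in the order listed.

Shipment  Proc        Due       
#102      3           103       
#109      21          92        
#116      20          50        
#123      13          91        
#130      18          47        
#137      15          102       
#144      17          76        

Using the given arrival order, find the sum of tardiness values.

FIFO (arrival order): #102 #109 #116 #123 #130 #137 #144.
#102: 0→3, due 103, tardiness 0
#109: 3→24, due 92, tardiness 0
#116: 24→44, due 50, tardiness 0
#123: 44→57, due 91, tardiness 0
#130: 57→75, due 47, tardiness 28
#137: 75→90, due 102, tardiness 0
#144: 90→107, due 76, tardiness 31
Sum = 0+0+0+0+28+0+31 = 59.

59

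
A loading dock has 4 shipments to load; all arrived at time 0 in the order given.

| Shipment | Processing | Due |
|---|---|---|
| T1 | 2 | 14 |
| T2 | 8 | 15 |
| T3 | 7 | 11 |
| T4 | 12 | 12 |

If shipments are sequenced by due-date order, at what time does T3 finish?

EDD (increasing due date): T3 T4 T1 T2.
T3: 0→7

7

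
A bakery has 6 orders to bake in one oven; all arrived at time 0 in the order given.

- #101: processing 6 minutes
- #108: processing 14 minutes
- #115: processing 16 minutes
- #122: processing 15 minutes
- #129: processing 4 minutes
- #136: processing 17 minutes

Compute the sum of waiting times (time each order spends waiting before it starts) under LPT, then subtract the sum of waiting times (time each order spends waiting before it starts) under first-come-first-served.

60

LPT (decreasing processing time): #136 #115 #122 #108 #101 #129.
#136: waits 0, runs 0→17
#115: waits 17, runs 17→33
#122: waits 33, runs 33→48
#108: waits 48, runs 48→62
#101: waits 62, runs 62→68
#129: waits 68, runs 68→72
Sum = 0+17+33+48+62+68 = 228.
FIFO (arrival order): #101 #108 #115 #122 #129 #136.
#101: waits 0, runs 0→6
#108: waits 6, runs 6→20
#115: waits 20, runs 20→36
#122: waits 36, runs 36→51
#129: waits 51, runs 51→55
#136: waits 55, runs 55→72
Sum = 0+6+20+36+51+55 = 168.
Difference = 228 − 168 = 60.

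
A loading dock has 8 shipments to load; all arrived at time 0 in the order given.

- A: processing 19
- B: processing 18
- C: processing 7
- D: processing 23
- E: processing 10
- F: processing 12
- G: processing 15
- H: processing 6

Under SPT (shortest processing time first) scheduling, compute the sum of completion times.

392

SPT (increasing processing time): H C E F G B A D.
H: 0→6
C: 6→13
E: 13→23
F: 23→35
G: 35→50
B: 50→68
A: 68→87
D: 87→110
Sum = 6+13+23+35+50+68+87+110 = 392.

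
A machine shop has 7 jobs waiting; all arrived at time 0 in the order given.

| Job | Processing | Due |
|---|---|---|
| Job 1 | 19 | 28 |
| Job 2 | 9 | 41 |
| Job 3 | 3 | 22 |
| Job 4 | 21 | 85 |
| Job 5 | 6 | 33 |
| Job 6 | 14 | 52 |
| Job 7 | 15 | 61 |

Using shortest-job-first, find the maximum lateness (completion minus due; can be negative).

SPT (increasing processing time): Job 3 Job 5 Job 2 Job 6 Job 7 Job 1 Job 4.
Job 3: 0→3, due 22, lateness -19
Job 5: 3→9, due 33, lateness -24
Job 2: 9→18, due 41, lateness -23
Job 6: 18→32, due 52, lateness -20
Job 7: 32→47, due 61, lateness -14
Job 1: 47→66, due 28, lateness 38
Job 4: 66→87, due 85, lateness 2
Maximum = 38.

38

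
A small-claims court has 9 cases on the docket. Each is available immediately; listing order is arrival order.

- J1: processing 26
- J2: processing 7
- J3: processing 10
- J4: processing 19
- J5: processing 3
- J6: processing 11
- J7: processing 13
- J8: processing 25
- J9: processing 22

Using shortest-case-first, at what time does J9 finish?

85

SPT (increasing processing time): J5 J2 J3 J6 J7 J4 J9 J8 J1.
J5: 0→3
J2: 3→10
J3: 10→20
J6: 20→31
J7: 31→44
J4: 44→63
J9: 63→85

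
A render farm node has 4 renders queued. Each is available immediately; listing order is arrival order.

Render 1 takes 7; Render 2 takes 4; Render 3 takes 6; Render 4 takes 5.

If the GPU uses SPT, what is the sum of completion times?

SPT (increasing processing time): Render 2 Render 4 Render 3 Render 1.
Render 2: 0→4
Render 4: 4→9
Render 3: 9→15
Render 1: 15→22
Sum = 4+9+15+22 = 50.

50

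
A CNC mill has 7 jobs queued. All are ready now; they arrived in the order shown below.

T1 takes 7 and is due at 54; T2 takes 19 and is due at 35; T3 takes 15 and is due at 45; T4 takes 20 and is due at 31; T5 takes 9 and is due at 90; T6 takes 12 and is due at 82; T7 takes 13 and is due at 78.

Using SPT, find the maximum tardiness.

SPT (increasing processing time): T1 T5 T6 T7 T3 T2 T4.
T1: 0→7, due 54, tardiness 0
T5: 7→16, due 90, tardiness 0
T6: 16→28, due 82, tardiness 0
T7: 28→41, due 78, tardiness 0
T3: 41→56, due 45, tardiness 11
T2: 56→75, due 35, tardiness 40
T4: 75→95, due 31, tardiness 64
Maximum = 64.

64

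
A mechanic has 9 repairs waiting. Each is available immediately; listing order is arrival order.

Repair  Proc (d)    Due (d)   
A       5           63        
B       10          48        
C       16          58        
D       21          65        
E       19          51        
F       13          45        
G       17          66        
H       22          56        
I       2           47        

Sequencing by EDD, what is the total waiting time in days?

EDD (increasing due date): F I B E H C A D G.
F: waits 0, runs 0→13
I: waits 13, runs 13→15
B: waits 15, runs 15→25
E: waits 25, runs 25→44
H: waits 44, runs 44→66
C: waits 66, runs 66→82
A: waits 82, runs 82→87
D: waits 87, runs 87→108
G: waits 108, runs 108→125
Sum = 0+13+15+25+44+66+82+87+108 = 440.

440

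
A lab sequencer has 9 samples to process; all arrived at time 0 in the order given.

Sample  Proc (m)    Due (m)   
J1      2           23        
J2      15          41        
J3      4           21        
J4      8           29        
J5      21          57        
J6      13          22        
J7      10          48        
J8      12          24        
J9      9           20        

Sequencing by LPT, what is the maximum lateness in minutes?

71

LPT (decreasing processing time): J5 J2 J6 J8 J7 J9 J4 J3 J1.
J5: 0→21, due 57, lateness -36
J2: 21→36, due 41, lateness -5
J6: 36→49, due 22, lateness 27
J8: 49→61, due 24, lateness 37
J7: 61→71, due 48, lateness 23
J9: 71→80, due 20, lateness 60
J4: 80→88, due 29, lateness 59
J3: 88→92, due 21, lateness 71
J1: 92→94, due 23, lateness 71
Maximum = 71.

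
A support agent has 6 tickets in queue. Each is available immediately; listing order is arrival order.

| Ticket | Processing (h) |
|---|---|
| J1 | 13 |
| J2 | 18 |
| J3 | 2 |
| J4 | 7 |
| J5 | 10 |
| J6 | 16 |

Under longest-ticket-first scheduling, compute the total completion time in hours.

286

LPT (decreasing processing time): J2 J6 J1 J5 J4 J3.
J2: 0→18
J6: 18→34
J1: 34→47
J5: 47→57
J4: 57→64
J3: 64→66
Sum = 18+34+47+57+64+66 = 286.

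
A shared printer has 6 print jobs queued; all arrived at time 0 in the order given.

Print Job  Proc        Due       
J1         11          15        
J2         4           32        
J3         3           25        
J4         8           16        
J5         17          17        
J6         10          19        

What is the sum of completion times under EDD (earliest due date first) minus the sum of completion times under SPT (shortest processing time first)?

75

EDD (increasing due date): J1 J4 J5 J6 J3 J2.
J1: 0→11
J4: 11→19
J5: 19→36
J6: 36→46
J3: 46→49
J2: 49→53
Sum = 11+19+36+46+49+53 = 214.
SPT (increasing processing time): J3 J2 J4 J6 J1 J5.
J3: 0→3
J2: 3→7
J4: 7→15
J6: 15→25
J1: 25→36
J5: 36→53
Sum = 3+7+15+25+36+53 = 139.
Difference = 214 − 139 = 75.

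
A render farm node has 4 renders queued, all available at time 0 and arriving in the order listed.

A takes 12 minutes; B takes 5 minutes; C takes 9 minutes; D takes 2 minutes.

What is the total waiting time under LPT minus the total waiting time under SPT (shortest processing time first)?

LPT (decreasing processing time): A C B D.
A: waits 0, runs 0→12
C: waits 12, runs 12→21
B: waits 21, runs 21→26
D: waits 26, runs 26→28
Sum = 0+12+21+26 = 59.
SPT (increasing processing time): D B C A.
D: waits 0, runs 0→2
B: waits 2, runs 2→7
C: waits 7, runs 7→16
A: waits 16, runs 16→28
Sum = 0+2+7+16 = 25.
Difference = 59 − 25 = 34.

34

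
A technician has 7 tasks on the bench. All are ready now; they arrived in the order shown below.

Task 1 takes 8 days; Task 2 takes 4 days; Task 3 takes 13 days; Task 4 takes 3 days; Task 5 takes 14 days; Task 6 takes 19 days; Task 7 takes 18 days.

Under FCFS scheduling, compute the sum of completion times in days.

FIFO (arrival order): Task 1 Task 2 Task 3 Task 4 Task 5 Task 6 Task 7.
Task 1: 0→8
Task 2: 8→12
Task 3: 12→25
Task 4: 25→28
Task 5: 28→42
Task 6: 42→61
Task 7: 61→79
Sum = 8+12+25+28+42+61+79 = 255.

255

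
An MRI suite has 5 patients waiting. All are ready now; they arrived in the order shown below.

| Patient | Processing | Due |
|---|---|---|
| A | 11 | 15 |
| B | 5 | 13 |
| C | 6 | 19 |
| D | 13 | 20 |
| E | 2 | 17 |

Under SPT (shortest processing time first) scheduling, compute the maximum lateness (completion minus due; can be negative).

17

SPT (increasing processing time): E B C A D.
E: 0→2, due 17, lateness -15
B: 2→7, due 13, lateness -6
C: 7→13, due 19, lateness -6
A: 13→24, due 15, lateness 9
D: 24→37, due 20, lateness 17
Maximum = 17.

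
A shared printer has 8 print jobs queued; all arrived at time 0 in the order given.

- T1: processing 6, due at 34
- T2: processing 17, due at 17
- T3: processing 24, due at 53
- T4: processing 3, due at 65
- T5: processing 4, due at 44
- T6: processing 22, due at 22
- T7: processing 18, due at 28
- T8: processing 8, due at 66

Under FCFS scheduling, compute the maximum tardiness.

66

FIFO (arrival order): T1 T2 T3 T4 T5 T6 T7 T8.
T1: 0→6, due 34, tardiness 0
T2: 6→23, due 17, tardiness 6
T3: 23→47, due 53, tardiness 0
T4: 47→50, due 65, tardiness 0
T5: 50→54, due 44, tardiness 10
T6: 54→76, due 22, tardiness 54
T7: 76→94, due 28, tardiness 66
T8: 94→102, due 66, tardiness 36
Maximum = 66.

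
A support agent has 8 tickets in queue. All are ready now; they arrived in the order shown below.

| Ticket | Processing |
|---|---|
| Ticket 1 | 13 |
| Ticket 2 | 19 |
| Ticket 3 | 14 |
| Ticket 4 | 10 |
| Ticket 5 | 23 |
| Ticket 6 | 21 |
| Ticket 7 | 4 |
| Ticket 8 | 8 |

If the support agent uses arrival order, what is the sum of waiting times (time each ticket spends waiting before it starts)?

FIFO (arrival order): Ticket 1 Ticket 2 Ticket 3 Ticket 4 Ticket 5 Ticket 6 Ticket 7 Ticket 8.
Ticket 1: waits 0, runs 0→13
Ticket 2: waits 13, runs 13→32
Ticket 3: waits 32, runs 32→46
Ticket 4: waits 46, runs 46→56
Ticket 5: waits 56, runs 56→79
Ticket 6: waits 79, runs 79→100
Ticket 7: waits 100, runs 100→104
Ticket 8: waits 104, runs 104→112
Sum = 0+13+32+46+56+79+100+104 = 430.

430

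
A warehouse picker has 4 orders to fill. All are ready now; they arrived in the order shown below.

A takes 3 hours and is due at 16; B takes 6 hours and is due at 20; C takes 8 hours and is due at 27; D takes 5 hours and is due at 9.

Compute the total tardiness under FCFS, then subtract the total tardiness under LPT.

-3

FIFO (arrival order): A B C D.
A: 0→3, due 16, tardiness 0
B: 3→9, due 20, tardiness 0
C: 9→17, due 27, tardiness 0
D: 17→22, due 9, tardiness 13
Sum = 0+0+0+13 = 13.
LPT (decreasing processing time): C B D A.
C: 0→8, due 27, tardiness 0
B: 8→14, due 20, tardiness 0
D: 14→19, due 9, tardiness 10
A: 19→22, due 16, tardiness 6
Sum = 0+0+10+6 = 16.
Difference = 13 − 16 = -3.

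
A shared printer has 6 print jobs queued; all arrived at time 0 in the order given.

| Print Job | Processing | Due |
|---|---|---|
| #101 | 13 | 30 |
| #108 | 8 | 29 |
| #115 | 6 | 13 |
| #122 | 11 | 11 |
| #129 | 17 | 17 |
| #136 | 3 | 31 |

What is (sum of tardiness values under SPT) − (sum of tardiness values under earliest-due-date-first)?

-17

SPT (increasing processing time): #136 #115 #108 #122 #101 #129.
#136: 0→3, due 31, tardiness 0
#115: 3→9, due 13, tardiness 0
#108: 9→17, due 29, tardiness 0
#122: 17→28, due 11, tardiness 17
#101: 28→41, due 30, tardiness 11
#129: 41→58, due 17, tardiness 41
Sum = 0+0+0+17+11+41 = 69.
EDD (increasing due date): #122 #115 #129 #108 #101 #136.
#122: 0→11, due 11, tardiness 0
#115: 11→17, due 13, tardiness 4
#129: 17→34, due 17, tardiness 17
#108: 34→42, due 29, tardiness 13
#101: 42→55, due 30, tardiness 25
#136: 55→58, due 31, tardiness 27
Sum = 0+4+17+13+25+27 = 86.
Difference = 69 − 86 = -17.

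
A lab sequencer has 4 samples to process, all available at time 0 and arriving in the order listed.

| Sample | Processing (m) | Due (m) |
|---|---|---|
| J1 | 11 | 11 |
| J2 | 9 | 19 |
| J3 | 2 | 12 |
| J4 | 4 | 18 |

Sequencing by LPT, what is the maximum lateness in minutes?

14

LPT (decreasing processing time): J1 J2 J4 J3.
J1: 0→11, due 11, lateness 0
J2: 11→20, due 19, lateness 1
J4: 20→24, due 18, lateness 6
J3: 24→26, due 12, lateness 14
Maximum = 14.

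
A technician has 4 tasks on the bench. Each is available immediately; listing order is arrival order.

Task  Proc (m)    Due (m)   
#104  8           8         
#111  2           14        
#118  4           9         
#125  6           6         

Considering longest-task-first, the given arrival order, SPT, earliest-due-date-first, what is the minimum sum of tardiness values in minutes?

18

LPT (decreasing processing time): #104 #125 #118 #111.
#104: 0→8, due 8, tardiness 0
#125: 8→14, due 6, tardiness 8
#118: 14→18, due 9, tardiness 9
#111: 18→20, due 14, tardiness 6
Sum = 0+8+9+6 = 23.
FIFO (arrival order): #104 #111 #118 #125.
#104: 0→8, due 8, tardiness 0
#111: 8→10, due 14, tardiness 0
#118: 10→14, due 9, tardiness 5
#125: 14→20, due 6, tardiness 14
Sum = 0+0+5+14 = 19.
SPT (increasing processing time): #111 #118 #125 #104.
#111: 0→2, due 14, tardiness 0
#118: 2→6, due 9, tardiness 0
#125: 6→12, due 6, tardiness 6
#104: 12→20, due 8, tardiness 12
Sum = 0+0+6+12 = 18.
EDD (increasing due date): #125 #104 #118 #111.
#125: 0→6, due 6, tardiness 0
#104: 6→14, due 8, tardiness 6
#118: 14→18, due 9, tardiness 9
#111: 18→20, due 14, tardiness 6
Sum = 0+6+9+6 = 21.
LPT 23, FIFO 19, SPT 18, EDD 21 → minimum 18.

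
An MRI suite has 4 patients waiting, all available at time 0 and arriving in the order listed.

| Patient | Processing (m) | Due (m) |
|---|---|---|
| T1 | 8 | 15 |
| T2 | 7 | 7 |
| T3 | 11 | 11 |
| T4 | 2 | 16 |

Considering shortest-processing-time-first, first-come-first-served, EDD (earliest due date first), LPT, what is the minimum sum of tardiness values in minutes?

21

SPT (increasing processing time): T4 T2 T1 T3.
T4: 0→2, due 16, tardiness 0
T2: 2→9, due 7, tardiness 2
T1: 9→17, due 15, tardiness 2
T3: 17→28, due 11, tardiness 17
Sum = 0+2+2+17 = 21.
FIFO (arrival order): T1 T2 T3 T4.
T1: 0→8, due 15, tardiness 0
T2: 8→15, due 7, tardiness 8
T3: 15→26, due 11, tardiness 15
T4: 26→28, due 16, tardiness 12
Sum = 0+8+15+12 = 35.
EDD (increasing due date): T2 T3 T1 T4.
T2: 0→7, due 7, tardiness 0
T3: 7→18, due 11, tardiness 7
T1: 18→26, due 15, tardiness 11
T4: 26→28, due 16, tardiness 12
Sum = 0+7+11+12 = 30.
LPT (decreasing processing time): T3 T1 T2 T4.
T3: 0→11, due 11, tardiness 0
T1: 11→19, due 15, tardiness 4
T2: 19→26, due 7, tardiness 19
T4: 26→28, due 16, tardiness 12
Sum = 0+4+19+12 = 35.
SPT 21, FIFO 35, EDD 30, LPT 35 → minimum 21.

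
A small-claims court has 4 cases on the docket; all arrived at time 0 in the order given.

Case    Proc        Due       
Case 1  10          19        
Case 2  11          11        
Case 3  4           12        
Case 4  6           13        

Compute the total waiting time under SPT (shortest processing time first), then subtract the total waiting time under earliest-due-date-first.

SPT (increasing processing time): Case 3 Case 4 Case 1 Case 2.
Case 3: waits 0, runs 0→4
Case 4: waits 4, runs 4→10
Case 1: waits 10, runs 10→20
Case 2: waits 20, runs 20→31
Sum = 0+4+10+20 = 34.
EDD (increasing due date): Case 2 Case 3 Case 4 Case 1.
Case 2: waits 0, runs 0→11
Case 3: waits 11, runs 11→15
Case 4: waits 15, runs 15→21
Case 1: waits 21, runs 21→31
Sum = 0+11+15+21 = 47.
Difference = 34 − 47 = -13.

-13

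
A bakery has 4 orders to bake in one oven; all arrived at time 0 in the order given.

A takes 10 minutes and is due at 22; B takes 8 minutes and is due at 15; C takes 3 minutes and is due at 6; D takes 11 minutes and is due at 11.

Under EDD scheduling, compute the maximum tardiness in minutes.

EDD (increasing due date): C D B A.
C: 0→3, due 6, tardiness 0
D: 3→14, due 11, tardiness 3
B: 14→22, due 15, tardiness 7
A: 22→32, due 22, tardiness 10
Maximum = 10.

10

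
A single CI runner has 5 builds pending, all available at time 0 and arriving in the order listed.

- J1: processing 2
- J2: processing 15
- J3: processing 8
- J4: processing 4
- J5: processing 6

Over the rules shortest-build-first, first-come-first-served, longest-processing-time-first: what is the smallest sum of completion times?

SPT (increasing processing time): J1 J4 J5 J3 J2.
J1: 0→2
J4: 2→6
J5: 6→12
J3: 12→20
J2: 20→35
Sum = 2+6+12+20+35 = 75.
FIFO (arrival order): J1 J2 J3 J4 J5.
J1: 0→2
J2: 2→17
J3: 17→25
J4: 25→29
J5: 29→35
Sum = 2+17+25+29+35 = 108.
LPT (decreasing processing time): J2 J3 J5 J4 J1.
J2: 0→15
J3: 15→23
J5: 23→29
J4: 29→33
J1: 33→35
Sum = 15+23+29+33+35 = 135.
SPT 75, FIFO 108, LPT 135 → minimum 75.

75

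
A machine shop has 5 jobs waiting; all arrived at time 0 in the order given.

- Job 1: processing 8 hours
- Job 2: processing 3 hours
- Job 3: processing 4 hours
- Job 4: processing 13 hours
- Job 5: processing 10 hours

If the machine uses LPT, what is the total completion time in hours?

140

LPT (decreasing processing time): Job 4 Job 5 Job 1 Job 3 Job 2.
Job 4: 0→13
Job 5: 13→23
Job 1: 23→31
Job 3: 31→35
Job 2: 35→38
Sum = 13+23+31+35+38 = 140.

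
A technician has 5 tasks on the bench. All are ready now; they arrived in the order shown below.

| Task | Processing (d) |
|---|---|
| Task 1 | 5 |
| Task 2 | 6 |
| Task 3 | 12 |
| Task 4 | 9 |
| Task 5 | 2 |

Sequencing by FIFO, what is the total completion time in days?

FIFO (arrival order): Task 1 Task 2 Task 3 Task 4 Task 5.
Task 1: 0→5
Task 2: 5→11
Task 3: 11→23
Task 4: 23→32
Task 5: 32→34
Sum = 5+11+23+32+34 = 105.

105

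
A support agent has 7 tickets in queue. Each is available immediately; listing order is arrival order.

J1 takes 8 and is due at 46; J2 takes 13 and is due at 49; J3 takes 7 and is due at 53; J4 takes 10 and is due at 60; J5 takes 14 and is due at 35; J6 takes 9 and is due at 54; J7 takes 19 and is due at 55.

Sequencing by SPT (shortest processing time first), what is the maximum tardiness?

SPT (increasing processing time): J3 J1 J6 J4 J2 J5 J7.
J3: 0→7, due 53, tardiness 0
J1: 7→15, due 46, tardiness 0
J6: 15→24, due 54, tardiness 0
J4: 24→34, due 60, tardiness 0
J2: 34→47, due 49, tardiness 0
J5: 47→61, due 35, tardiness 26
J7: 61→80, due 55, tardiness 25
Maximum = 26.

26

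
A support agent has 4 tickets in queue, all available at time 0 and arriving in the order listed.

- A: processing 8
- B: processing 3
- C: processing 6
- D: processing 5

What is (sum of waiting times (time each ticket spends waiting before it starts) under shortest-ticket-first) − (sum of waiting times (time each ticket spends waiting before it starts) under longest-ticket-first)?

SPT (increasing processing time): B D C A.
B: waits 0, runs 0→3
D: waits 3, runs 3→8
C: waits 8, runs 8→14
A: waits 14, runs 14→22
Sum = 0+3+8+14 = 25.
LPT (decreasing processing time): A C D B.
A: waits 0, runs 0→8
C: waits 8, runs 8→14
D: waits 14, runs 14→19
B: waits 19, runs 19→22
Sum = 0+8+14+19 = 41.
Difference = 25 − 41 = -16.

-16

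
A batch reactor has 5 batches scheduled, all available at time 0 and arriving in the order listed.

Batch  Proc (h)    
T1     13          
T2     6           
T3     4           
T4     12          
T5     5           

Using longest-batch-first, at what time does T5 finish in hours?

LPT (decreasing processing time): T1 T4 T2 T5 T3.
T1: 0→13
T4: 13→25
T2: 25→31
T5: 31→36

36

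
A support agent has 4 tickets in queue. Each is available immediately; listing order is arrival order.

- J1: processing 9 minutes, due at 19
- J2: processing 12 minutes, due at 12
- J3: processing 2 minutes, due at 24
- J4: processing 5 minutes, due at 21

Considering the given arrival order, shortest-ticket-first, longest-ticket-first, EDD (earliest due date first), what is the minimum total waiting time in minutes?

FIFO (arrival order): J1 J2 J3 J4.
J1: waits 0, runs 0→9
J2: waits 9, runs 9→21
J3: waits 21, runs 21→23
J4: waits 23, runs 23→28
Sum = 0+9+21+23 = 53.
SPT (increasing processing time): J3 J4 J1 J2.
J3: waits 0, runs 0→2
J4: waits 2, runs 2→7
J1: waits 7, runs 7→16
J2: waits 16, runs 16→28
Sum = 0+2+7+16 = 25.
LPT (decreasing processing time): J2 J1 J4 J3.
J2: waits 0, runs 0→12
J1: waits 12, runs 12→21
J4: waits 21, runs 21→26
J3: waits 26, runs 26→28
Sum = 0+12+21+26 = 59.
EDD (increasing due date): J2 J1 J4 J3.
J2: waits 0, runs 0→12
J1: waits 12, runs 12→21
J4: waits 21, runs 21→26
J3: waits 26, runs 26→28
Sum = 0+12+21+26 = 59.
FIFO 53, SPT 25, LPT 59, EDD 59 → minimum 25.

25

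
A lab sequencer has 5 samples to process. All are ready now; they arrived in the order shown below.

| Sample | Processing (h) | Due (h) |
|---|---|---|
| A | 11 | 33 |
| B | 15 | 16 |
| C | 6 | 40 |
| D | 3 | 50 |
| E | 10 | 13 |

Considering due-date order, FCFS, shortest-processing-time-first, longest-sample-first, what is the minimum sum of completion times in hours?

EDD (increasing due date): E B A C D.
E: 0→10
B: 10→25
A: 25→36
C: 36→42
D: 42→45
Sum = 10+25+36+42+45 = 158.
FIFO (arrival order): A B C D E.
A: 0→11
B: 11→26
C: 26→32
D: 32→35
E: 35→45
Sum = 11+26+32+35+45 = 149.
SPT (increasing processing time): D C E A B.
D: 0→3
C: 3→9
E: 9→19
A: 19→30
B: 30→45
Sum = 3+9+19+30+45 = 106.
LPT (decreasing processing time): B A E C D.
B: 0→15
A: 15→26
E: 26→36
C: 36→42
D: 42→45
Sum = 15+26+36+42+45 = 164.
EDD 158, FIFO 149, SPT 106, LPT 164 → minimum 106.

106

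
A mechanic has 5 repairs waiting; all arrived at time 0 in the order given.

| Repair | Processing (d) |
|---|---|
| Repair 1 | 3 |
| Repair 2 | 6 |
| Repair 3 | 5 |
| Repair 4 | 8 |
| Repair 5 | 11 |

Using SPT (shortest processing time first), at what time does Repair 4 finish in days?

22

SPT (increasing processing time): Repair 1 Repair 3 Repair 2 Repair 4 Repair 5.
Repair 1: 0→3
Repair 3: 3→8
Repair 2: 8→14
Repair 4: 14→22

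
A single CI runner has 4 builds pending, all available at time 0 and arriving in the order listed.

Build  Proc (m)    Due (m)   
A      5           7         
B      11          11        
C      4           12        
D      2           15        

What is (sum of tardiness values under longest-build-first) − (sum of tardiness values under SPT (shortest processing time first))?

9

LPT (decreasing processing time): B A C D.
B: 0→11, due 11, tardiness 0
A: 11→16, due 7, tardiness 9
C: 16→20, due 12, tardiness 8
D: 20→22, due 15, tardiness 7
Sum = 0+9+8+7 = 24.
SPT (increasing processing time): D C A B.
D: 0→2, due 15, tardiness 0
C: 2→6, due 12, tardiness 0
A: 6→11, due 7, tardiness 4
B: 11→22, due 11, tardiness 11
Sum = 0+0+4+11 = 15.
Difference = 24 − 15 = 9.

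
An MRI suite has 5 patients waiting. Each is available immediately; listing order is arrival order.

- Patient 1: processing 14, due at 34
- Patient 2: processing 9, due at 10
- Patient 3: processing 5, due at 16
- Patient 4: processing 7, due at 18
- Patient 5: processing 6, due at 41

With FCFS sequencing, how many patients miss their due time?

3

FIFO (arrival order): Patient 1 Patient 2 Patient 3 Patient 4 Patient 5.
Patient 1: 0→14, due 34, tardiness 0
Patient 2: 14→23, due 10, tardiness 13
Patient 3: 23→28, due 16, tardiness 12
Patient 4: 28→35, due 18, tardiness 17
Patient 5: 35→41, due 41, tardiness 0
Late patients: 3.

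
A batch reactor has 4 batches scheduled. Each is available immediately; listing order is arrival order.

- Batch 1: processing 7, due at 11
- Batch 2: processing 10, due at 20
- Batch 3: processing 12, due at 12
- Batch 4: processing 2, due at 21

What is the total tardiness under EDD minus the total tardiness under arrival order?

EDD (increasing due date): Batch 1 Batch 3 Batch 2 Batch 4.
Batch 1: 0→7, due 11, tardiness 0
Batch 3: 7→19, due 12, tardiness 7
Batch 2: 19→29, due 20, tardiness 9
Batch 4: 29→31, due 21, tardiness 10
Sum = 0+7+9+10 = 26.
FIFO (arrival order): Batch 1 Batch 2 Batch 3 Batch 4.
Batch 1: 0→7, due 11, tardiness 0
Batch 2: 7→17, due 20, tardiness 0
Batch 3: 17→29, due 12, tardiness 17
Batch 4: 29→31, due 21, tardiness 10
Sum = 0+0+17+10 = 27.
Difference = 26 − 27 = -1.

-1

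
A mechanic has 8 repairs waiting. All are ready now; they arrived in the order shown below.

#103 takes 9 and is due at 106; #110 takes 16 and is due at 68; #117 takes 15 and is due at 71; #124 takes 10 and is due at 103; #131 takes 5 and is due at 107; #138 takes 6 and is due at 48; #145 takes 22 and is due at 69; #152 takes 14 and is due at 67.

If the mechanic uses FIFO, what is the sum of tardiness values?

57

FIFO (arrival order): #103 #110 #117 #124 #131 #138 #145 #152.
#103: 0→9, due 106, tardiness 0
#110: 9→25, due 68, tardiness 0
#117: 25→40, due 71, tardiness 0
#124: 40→50, due 103, tardiness 0
#131: 50→55, due 107, tardiness 0
#138: 55→61, due 48, tardiness 13
#145: 61→83, due 69, tardiness 14
#152: 83→97, due 67, tardiness 30
Sum = 0+0+0+0+0+13+14+30 = 57.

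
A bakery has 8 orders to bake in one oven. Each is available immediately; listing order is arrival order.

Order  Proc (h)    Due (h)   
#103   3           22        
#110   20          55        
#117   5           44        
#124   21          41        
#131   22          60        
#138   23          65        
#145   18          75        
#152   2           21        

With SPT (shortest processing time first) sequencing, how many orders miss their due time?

SPT (increasing processing time): #152 #103 #117 #145 #110 #124 #131 #138.
#152: 0→2, due 21, tardiness 0
#103: 2→5, due 22, tardiness 0
#117: 5→10, due 44, tardiness 0
#145: 10→28, due 75, tardiness 0
#110: 28→48, due 55, tardiness 0
#124: 48→69, due 41, tardiness 28
#131: 69→91, due 60, tardiness 31
#138: 91→114, due 65, tardiness 49
Late orders: 3.

3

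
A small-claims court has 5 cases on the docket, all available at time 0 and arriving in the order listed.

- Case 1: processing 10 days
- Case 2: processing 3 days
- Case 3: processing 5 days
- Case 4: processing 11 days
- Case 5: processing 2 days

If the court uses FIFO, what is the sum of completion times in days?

101

FIFO (arrival order): Case 1 Case 2 Case 3 Case 4 Case 5.
Case 1: 0→10
Case 2: 10→13
Case 3: 13→18
Case 4: 18→29
Case 5: 29→31
Sum = 10+13+18+29+31 = 101.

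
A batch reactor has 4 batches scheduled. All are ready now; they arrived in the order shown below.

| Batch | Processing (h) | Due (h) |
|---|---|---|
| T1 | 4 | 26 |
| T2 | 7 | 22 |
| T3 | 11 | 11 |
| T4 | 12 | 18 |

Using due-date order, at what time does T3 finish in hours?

11

EDD (increasing due date): T3 T4 T2 T1.
T3: 0→11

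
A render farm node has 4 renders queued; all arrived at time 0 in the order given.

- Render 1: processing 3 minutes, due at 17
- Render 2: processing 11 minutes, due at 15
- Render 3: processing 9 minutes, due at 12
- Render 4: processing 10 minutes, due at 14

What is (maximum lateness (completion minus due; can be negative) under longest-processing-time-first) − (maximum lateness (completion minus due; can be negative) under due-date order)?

2

LPT (decreasing processing time): Render 2 Render 4 Render 3 Render 1.
Render 2: 0→11, due 15, lateness -4
Render 4: 11→21, due 14, lateness 7
Render 3: 21→30, due 12, lateness 18
Render 1: 30→33, due 17, lateness 16
Maximum = 18.
EDD (increasing due date): Render 3 Render 4 Render 2 Render 1.
Render 3: 0→9, due 12, lateness -3
Render 4: 9→19, due 14, lateness 5
Render 2: 19→30, due 15, lateness 15
Render 1: 30→33, due 17, lateness 16
Maximum = 16.
Difference = 18 − 16 = 2.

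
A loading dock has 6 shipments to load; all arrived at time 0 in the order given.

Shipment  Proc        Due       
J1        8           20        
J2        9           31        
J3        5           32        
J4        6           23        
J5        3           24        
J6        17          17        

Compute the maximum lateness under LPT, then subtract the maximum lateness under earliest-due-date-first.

8

LPT (decreasing processing time): J6 J2 J1 J4 J3 J5.
J6: 0→17, due 17, lateness 0
J2: 17→26, due 31, lateness -5
J1: 26→34, due 20, lateness 14
J4: 34→40, due 23, lateness 17
J3: 40→45, due 32, lateness 13
J5: 45→48, due 24, lateness 24
Maximum = 24.
EDD (increasing due date): J6 J1 J4 J5 J2 J3.
J6: 0→17, due 17, lateness 0
J1: 17→25, due 20, lateness 5
J4: 25→31, due 23, lateness 8
J5: 31→34, due 24, lateness 10
J2: 34→43, due 31, lateness 12
J3: 43→48, due 32, lateness 16
Maximum = 16.
Difference = 24 − 16 = 8.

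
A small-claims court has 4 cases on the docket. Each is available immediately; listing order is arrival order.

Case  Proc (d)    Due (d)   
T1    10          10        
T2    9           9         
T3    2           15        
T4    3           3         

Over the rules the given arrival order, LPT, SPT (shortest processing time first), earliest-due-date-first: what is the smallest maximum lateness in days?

FIFO (arrival order): T1 T2 T3 T4.
T1: 0→10, due 10, lateness 0
T2: 10→19, due 9, lateness 10
T3: 19→21, due 15, lateness 6
T4: 21→24, due 3, lateness 21
Maximum = 21.
LPT (decreasing processing time): T1 T2 T4 T3.
T1: 0→10, due 10, lateness 0
T2: 10→19, due 9, lateness 10
T4: 19→22, due 3, lateness 19
T3: 22→24, due 15, lateness 9
Maximum = 19.
SPT (increasing processing time): T3 T4 T2 T1.
T3: 0→2, due 15, lateness -13
T4: 2→5, due 3, lateness 2
T2: 5→14, due 9, lateness 5
T1: 14→24, due 10, lateness 14
Maximum = 14.
EDD (increasing due date): T4 T2 T1 T3.
T4: 0→3, due 3, lateness 0
T2: 3→12, due 9, lateness 3
T1: 12→22, due 10, lateness 12
T3: 22→24, due 15, lateness 9
Maximum = 12.
FIFO 21, LPT 19, SPT 14, EDD 12 → minimum 12.

12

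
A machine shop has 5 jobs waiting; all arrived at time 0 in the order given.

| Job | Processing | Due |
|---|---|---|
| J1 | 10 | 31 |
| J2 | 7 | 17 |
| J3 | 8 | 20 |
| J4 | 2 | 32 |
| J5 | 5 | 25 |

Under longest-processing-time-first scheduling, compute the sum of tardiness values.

LPT (decreasing processing time): J1 J3 J2 J5 J4.
J1: 0→10, due 31, tardiness 0
J3: 10→18, due 20, tardiness 0
J2: 18→25, due 17, tardiness 8
J5: 25→30, due 25, tardiness 5
J4: 30→32, due 32, tardiness 0
Sum = 0+0+8+5+0 = 13.

13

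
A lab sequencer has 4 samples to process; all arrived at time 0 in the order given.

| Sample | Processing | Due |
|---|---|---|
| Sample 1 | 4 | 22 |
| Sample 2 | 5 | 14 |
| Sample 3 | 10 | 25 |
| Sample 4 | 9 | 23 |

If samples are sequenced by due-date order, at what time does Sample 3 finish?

EDD (increasing due date): Sample 2 Sample 1 Sample 4 Sample 3.
Sample 2: 0→5
Sample 1: 5→9
Sample 4: 9→18
Sample 3: 18→28

28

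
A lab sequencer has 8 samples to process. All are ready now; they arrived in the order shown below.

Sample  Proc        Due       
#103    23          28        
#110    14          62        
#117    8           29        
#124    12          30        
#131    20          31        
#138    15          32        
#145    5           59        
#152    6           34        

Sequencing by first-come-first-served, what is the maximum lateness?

FIFO (arrival order): #103 #110 #117 #124 #131 #138 #145 #152.
#103: 0→23, due 28, lateness -5
#110: 23→37, due 62, lateness -25
#117: 37→45, due 29, lateness 16
#124: 45→57, due 30, lateness 27
#131: 57→77, due 31, lateness 46
#138: 77→92, due 32, lateness 60
#145: 92→97, due 59, lateness 38
#152: 97→103, due 34, lateness 69
Maximum = 69.

69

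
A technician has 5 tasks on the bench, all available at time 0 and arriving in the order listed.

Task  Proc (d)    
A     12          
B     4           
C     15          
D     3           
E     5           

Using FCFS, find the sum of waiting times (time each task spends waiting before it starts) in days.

FIFO (arrival order): A B C D E.
A: waits 0, runs 0→12
B: waits 12, runs 12→16
C: waits 16, runs 16→31
D: waits 31, runs 31→34
E: waits 34, runs 34→39
Sum = 0+12+16+31+34 = 93.

93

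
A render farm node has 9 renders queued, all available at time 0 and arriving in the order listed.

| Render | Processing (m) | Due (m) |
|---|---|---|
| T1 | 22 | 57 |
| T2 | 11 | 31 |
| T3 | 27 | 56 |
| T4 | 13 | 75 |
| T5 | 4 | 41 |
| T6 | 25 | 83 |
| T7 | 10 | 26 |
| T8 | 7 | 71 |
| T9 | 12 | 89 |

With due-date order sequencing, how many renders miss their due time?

EDD (increasing due date): T7 T2 T5 T3 T1 T8 T4 T6 T9.
T7: 0→10, due 26, tardiness 0
T2: 10→21, due 31, tardiness 0
T5: 21→25, due 41, tardiness 0
T3: 25→52, due 56, tardiness 0
T1: 52→74, due 57, tardiness 17
T8: 74→81, due 71, tardiness 10
T4: 81→94, due 75, tardiness 19
T6: 94→119, due 83, tardiness 36
T9: 119→131, due 89, tardiness 42
Late renders: 5.

5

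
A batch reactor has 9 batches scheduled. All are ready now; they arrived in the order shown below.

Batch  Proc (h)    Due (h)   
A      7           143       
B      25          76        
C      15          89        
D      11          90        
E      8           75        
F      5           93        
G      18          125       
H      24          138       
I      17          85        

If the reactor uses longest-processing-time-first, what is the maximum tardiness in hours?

43

LPT (decreasing processing time): B H G I C D E A F.
B: 0→25, due 76, tardiness 0
H: 25→49, due 138, tardiness 0
G: 49→67, due 125, tardiness 0
I: 67→84, due 85, tardiness 0
C: 84→99, due 89, tardiness 10
D: 99→110, due 90, tardiness 20
E: 110→118, due 75, tardiness 43
A: 118→125, due 143, tardiness 0
F: 125→130, due 93, tardiness 37
Maximum = 43.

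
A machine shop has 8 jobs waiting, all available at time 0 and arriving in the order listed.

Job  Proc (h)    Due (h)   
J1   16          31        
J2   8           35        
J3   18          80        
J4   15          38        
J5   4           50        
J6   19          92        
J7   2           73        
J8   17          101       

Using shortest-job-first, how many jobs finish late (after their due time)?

2

SPT (increasing processing time): J7 J5 J2 J4 J1 J8 J3 J6.
J7: 0→2, due 73, tardiness 0
J5: 2→6, due 50, tardiness 0
J2: 6→14, due 35, tardiness 0
J4: 14→29, due 38, tardiness 0
J1: 29→45, due 31, tardiness 14
J8: 45→62, due 101, tardiness 0
J3: 62→80, due 80, tardiness 0
J6: 80→99, due 92, tardiness 7
Late jobs: 2.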